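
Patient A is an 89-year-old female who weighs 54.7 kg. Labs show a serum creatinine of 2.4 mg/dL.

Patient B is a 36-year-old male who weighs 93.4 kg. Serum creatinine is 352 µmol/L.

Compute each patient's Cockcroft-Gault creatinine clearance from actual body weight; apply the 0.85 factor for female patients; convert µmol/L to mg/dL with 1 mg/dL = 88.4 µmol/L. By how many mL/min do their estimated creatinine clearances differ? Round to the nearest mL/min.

Patient A: CrCl = (140 − 89) × 54.7 / (72 × 2.4) × 0.85 = 2789.7 / 172.80 × 0.85 ≈ 13.7 mL/min
Patient B: SCr = 352 / 88.4 = 3.982 mg/dL
Patient B: CrCl = (140 − 36) × 93.4 / (72 × 3.982) = 9713.6 / 286.70 ≈ 33.9 mL/min
|13.7 − 33.9| = 20.2 mL/min

20 mL/min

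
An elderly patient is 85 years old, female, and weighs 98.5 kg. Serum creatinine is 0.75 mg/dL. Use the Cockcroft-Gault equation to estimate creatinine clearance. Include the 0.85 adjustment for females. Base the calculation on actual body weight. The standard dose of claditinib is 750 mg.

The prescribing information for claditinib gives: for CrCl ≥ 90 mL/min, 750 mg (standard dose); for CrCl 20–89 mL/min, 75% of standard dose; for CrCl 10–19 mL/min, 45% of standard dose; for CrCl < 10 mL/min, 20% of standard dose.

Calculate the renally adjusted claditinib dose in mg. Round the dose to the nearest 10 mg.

560 mg

CrCl = (140 − 85) × 98.5 / (72 × 0.75) × 0.85 = 5417.5 / 54.00 × 0.85 ≈ 85.3 mL/min
CrCl ≈ 85 mL/min → bracket 20–89 mL/min.
75% of 750 mg = 562.5 mg → 560 mg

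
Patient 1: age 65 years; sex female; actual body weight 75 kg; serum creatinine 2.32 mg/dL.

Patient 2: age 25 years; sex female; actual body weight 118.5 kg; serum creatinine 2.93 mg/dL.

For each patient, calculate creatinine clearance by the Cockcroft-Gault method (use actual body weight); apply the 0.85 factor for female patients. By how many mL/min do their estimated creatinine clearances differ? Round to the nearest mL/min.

26 mL/min

Patient 1: CrCl = (140 − 65) × 75 / (72 × 2.32) × 0.85 = 5625.0 / 167.04 × 0.85 ≈ 28.6 mL/min
Patient 2: CrCl = (140 − 25) × 118.5 / (72 × 2.93) × 0.85 = 13627.5 / 210.96 × 0.85 ≈ 54.9 mL/min
|28.6 − 54.9| = 26.3 mL/min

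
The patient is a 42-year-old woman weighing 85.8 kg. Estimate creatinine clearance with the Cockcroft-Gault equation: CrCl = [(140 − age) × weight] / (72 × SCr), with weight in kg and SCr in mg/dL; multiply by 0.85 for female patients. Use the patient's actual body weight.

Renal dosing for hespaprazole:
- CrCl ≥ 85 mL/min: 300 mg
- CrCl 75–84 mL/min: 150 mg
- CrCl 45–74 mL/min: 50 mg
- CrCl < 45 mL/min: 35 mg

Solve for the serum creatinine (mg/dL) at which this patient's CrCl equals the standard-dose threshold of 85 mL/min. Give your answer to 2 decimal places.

1.17 mg/dL

Standard dose requires CrCl ≥ 85 mL/min.
Set (140 − 42) × 85.8 × 0.85 / (72 × SCr) = 85
SCr = (140 − 42) × 85.8 × 0.85 / (72 × 85) = 1.168 mg/dL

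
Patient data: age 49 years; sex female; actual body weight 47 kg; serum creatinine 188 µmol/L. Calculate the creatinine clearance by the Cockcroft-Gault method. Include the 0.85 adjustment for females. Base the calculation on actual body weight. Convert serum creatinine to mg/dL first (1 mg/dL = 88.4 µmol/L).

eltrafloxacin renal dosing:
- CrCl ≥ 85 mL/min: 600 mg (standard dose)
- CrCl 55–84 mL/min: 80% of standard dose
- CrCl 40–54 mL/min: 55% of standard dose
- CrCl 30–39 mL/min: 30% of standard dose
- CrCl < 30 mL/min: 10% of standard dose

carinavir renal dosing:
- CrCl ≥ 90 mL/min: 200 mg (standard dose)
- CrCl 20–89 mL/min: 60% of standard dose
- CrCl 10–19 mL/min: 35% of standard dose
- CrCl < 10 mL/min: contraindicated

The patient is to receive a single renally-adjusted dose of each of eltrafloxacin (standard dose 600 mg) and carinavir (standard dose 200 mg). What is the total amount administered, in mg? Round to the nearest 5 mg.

SCr = 188 / 88.4 = 2.127 mg/dL
CrCl = (140 − 49) × 47 / (72 × 2.127) × 0.85 = 4277.0 / 153.14 × 0.85 ≈ 23.7 mL/min
CrCl ≈ 24 mL/min.
eltrafloxacin: < 30 mL/min → 10% of 600 mg = 60 mg.
carinavir: 20–89 mL/min → 60% of 200 mg = 120 mg.
Total = 60 + 120 = 180 mg.

180 mg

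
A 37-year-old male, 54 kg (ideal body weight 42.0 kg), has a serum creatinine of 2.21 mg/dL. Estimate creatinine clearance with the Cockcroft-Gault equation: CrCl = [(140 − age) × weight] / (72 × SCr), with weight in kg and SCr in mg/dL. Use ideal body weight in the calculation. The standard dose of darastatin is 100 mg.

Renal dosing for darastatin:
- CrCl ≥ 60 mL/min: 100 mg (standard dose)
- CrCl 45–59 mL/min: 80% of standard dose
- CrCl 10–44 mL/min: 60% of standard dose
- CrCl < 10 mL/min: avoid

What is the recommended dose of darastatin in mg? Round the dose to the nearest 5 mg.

60 mg

CrCl = (140 − 37) × 42 / (72 × 2.21) = 4326.0 / 159.12 ≈ 27.2 mL/min
CrCl ≈ 27 mL/min → bracket 10–44 mL/min.
60% of 100 mg = 60 mg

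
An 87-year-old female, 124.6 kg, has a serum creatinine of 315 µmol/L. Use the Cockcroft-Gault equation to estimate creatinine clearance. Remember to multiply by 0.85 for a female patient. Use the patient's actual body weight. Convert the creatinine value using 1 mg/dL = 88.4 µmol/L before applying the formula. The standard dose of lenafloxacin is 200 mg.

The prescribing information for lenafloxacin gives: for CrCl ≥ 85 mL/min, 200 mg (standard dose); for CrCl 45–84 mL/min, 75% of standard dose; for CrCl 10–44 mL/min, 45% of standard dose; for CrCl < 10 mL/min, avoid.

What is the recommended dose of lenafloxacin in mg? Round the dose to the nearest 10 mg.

90 mg

SCr = 315 / 88.4 = 3.563 mg/dL
CrCl = (140 − 87) × 124.6 / (72 × 3.563) × 0.85 = 6603.8 / 256.54 × 0.85 ≈ 21.9 mL/min
CrCl ≈ 22 mL/min → bracket 10–44 mL/min.
45% of 200 mg = 90 mg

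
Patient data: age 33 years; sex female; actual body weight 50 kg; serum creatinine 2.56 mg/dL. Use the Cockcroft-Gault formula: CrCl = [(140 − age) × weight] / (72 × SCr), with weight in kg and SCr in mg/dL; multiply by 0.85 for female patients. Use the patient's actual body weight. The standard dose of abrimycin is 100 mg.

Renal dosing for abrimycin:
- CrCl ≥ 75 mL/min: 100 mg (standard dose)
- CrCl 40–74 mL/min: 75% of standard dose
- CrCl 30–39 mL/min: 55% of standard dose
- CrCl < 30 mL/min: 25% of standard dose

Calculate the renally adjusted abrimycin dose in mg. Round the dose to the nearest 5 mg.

CrCl = (140 − 33) × 50 / (72 × 2.56) × 0.85 = 5350.0 / 184.32 × 0.85 ≈ 24.7 mL/min
CrCl ≈ 25 mL/min → bracket < 30 mL/min.
25% of 100 mg = 25 mg

25 mg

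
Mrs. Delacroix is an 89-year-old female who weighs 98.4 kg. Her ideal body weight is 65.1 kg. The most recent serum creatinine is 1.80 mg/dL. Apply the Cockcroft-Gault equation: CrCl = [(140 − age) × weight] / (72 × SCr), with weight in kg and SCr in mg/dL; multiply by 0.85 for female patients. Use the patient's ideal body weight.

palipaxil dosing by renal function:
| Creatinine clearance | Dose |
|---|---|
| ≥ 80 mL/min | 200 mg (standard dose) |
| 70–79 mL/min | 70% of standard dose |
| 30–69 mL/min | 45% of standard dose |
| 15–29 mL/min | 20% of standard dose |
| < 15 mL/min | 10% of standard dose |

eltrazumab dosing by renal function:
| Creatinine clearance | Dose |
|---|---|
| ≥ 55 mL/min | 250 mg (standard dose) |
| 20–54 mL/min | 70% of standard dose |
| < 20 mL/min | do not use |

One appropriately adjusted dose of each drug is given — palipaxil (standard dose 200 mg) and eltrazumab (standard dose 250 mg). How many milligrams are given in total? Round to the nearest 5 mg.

CrCl = (140 − 89) × 65.1 / (72 × 1.8) × 0.85 = 3320.1 / 129.60 × 0.85 ≈ 21.8 mL/min
CrCl ≈ 22 mL/min.
palipaxil: 15–29 mL/min → 20% of 200 mg = 40 mg.
eltrazumab: 20–54 mL/min → 70% of 250 mg = 175 mg.
Total = 40 + 175 = 215 mg.

215 mg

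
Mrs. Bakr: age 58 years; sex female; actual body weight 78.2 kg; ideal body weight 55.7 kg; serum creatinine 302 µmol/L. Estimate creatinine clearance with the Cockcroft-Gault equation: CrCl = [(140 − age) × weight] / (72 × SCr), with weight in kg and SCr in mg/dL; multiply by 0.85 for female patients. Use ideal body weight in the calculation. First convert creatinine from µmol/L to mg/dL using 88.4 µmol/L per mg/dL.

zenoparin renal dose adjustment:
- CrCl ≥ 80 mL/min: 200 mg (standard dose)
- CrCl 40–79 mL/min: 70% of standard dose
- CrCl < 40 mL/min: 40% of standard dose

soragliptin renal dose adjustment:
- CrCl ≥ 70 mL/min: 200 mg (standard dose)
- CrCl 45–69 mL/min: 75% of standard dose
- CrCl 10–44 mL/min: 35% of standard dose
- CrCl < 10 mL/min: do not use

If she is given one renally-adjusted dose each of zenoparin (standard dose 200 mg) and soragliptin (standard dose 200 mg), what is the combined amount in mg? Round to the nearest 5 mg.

150 mg

SCr = 302 / 88.4 = 3.416 mg/dL
CrCl = (140 − 58) × 55.7 / (72 × 3.416) × 0.85 = 4567.4 / 245.95 × 0.85 ≈ 15.8 mL/min
CrCl ≈ 16 mL/min.
zenoparin: < 40 mL/min → 40% of 200 mg = 80 mg.
soragliptin: 10–44 mL/min → 35% of 200 mg = 70 mg.
Total = 80 + 70 = 150 mg.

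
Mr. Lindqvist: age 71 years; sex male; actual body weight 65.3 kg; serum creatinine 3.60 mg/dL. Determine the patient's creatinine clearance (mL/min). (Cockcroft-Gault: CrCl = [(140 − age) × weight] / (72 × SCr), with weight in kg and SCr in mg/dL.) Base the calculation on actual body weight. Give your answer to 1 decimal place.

CrCl = (140 − 71) × 65.3 / (72 × 3.6) = 4505.7 / 259.20 ≈ 17.4 mL/min

17.4 mL/min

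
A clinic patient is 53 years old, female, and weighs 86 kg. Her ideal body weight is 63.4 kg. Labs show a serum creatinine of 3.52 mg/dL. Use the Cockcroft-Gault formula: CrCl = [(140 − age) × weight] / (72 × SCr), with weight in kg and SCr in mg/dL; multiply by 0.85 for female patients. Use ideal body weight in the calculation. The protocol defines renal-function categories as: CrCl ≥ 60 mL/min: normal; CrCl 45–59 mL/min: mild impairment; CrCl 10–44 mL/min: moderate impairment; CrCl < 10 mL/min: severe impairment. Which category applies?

moderate impairment

CrCl = (140 − 53) × 63.4 / (72 × 3.52) × 0.85 = 5515.8 / 253.44 × 0.85 ≈ 18.5 mL/min
18 mL/min falls in the 'moderate impairment' range.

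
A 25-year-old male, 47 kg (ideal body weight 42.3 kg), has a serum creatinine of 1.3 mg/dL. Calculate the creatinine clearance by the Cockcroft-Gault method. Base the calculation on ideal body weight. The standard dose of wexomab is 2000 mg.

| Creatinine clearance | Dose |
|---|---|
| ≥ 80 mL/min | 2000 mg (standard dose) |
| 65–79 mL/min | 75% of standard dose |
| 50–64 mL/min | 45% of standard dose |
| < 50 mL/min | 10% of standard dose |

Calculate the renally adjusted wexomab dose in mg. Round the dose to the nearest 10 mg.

900 mg

CrCl = (140 − 25) × 42.3 / (72 × 1.3) = 4864.5 / 93.60 ≈ 52.0 mL/min
CrCl ≈ 52 mL/min → bracket 50–64 mL/min.
45% of 2000 mg = 900 mg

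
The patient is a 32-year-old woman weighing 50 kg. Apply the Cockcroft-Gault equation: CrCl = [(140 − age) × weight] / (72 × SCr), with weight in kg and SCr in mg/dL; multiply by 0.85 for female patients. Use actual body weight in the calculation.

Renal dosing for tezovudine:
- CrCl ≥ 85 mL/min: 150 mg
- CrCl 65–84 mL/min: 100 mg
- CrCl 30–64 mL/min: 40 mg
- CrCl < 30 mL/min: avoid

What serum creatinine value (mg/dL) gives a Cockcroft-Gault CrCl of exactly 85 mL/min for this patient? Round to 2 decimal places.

0.75 mg/dL

Standard dose requires CrCl ≥ 85 mL/min.
Set (140 − 32) × 50 × 0.85 / (72 × SCr) = 85
SCr = (140 − 32) × 50 × 0.85 / (72 × 85) = 0.750 mg/dL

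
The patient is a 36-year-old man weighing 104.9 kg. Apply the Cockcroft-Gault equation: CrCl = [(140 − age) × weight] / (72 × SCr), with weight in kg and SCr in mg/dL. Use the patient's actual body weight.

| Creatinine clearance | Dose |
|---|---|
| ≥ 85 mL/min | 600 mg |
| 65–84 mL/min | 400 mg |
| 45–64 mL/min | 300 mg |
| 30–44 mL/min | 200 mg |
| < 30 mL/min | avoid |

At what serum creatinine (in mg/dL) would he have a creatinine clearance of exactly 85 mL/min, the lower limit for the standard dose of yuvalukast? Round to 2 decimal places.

Standard dose requires CrCl ≥ 85 mL/min.
Set (140 − 36) × 104.9 / (72 × SCr) = 85
SCr = (140 − 36) × 104.9 / (72 × 85) = 1.783 mg/dL

1.78 mg/dL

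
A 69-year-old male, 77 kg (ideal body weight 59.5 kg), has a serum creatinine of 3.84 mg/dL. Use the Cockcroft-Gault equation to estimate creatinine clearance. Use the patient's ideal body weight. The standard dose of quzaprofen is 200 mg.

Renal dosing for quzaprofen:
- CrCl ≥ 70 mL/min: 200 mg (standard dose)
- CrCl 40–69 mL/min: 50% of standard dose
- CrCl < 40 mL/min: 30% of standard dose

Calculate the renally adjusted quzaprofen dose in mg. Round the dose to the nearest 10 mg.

CrCl = (140 − 69) × 59.5 / (72 × 3.84) = 4224.5 / 276.48 ≈ 15.3 mL/min
CrCl ≈ 15 mL/min → bracket < 40 mL/min.
30% of 200 mg = 60 mg

60 mg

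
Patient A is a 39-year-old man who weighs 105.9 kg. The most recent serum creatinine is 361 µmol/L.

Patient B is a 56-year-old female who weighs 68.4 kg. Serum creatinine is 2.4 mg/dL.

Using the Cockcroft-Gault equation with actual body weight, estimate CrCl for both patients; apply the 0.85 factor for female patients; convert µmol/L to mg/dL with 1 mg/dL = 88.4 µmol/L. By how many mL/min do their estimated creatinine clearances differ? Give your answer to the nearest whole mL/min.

Patient A: SCr = 361 / 88.4 = 4.084 mg/dL
Patient A: CrCl = (140 − 39) × 105.9 / (72 × 4.084) = 10695.9 / 294.05 ≈ 36.4 mL/min
Patient B: CrCl = (140 − 56) × 68.4 / (72 × 2.4) × 0.85 = 5745.6 / 172.80 × 0.85 ≈ 28.3 mL/min
|36.4 − 28.3| = 8.1 mL/min

8 mL/min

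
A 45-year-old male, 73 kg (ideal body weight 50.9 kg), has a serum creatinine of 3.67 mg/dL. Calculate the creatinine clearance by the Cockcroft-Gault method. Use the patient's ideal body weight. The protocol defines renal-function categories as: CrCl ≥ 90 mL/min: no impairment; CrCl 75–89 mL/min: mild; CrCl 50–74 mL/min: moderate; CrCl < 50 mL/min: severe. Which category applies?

CrCl = (140 − 45) × 50.9 / (72 × 3.67) = 4835.5 / 264.24 ≈ 18.3 mL/min
18 mL/min falls in the 'severe' range.

severe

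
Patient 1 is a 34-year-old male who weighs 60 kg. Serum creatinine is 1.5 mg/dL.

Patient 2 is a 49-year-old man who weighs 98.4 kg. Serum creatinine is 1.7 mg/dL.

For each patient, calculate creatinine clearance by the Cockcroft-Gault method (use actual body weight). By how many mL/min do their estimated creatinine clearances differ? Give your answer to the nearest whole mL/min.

14 mL/min

Patient 1: CrCl = (140 − 34) × 60 / (72 × 1.5) = 6360.0 / 108.00 ≈ 58.9 mL/min
Patient 2: CrCl = (140 − 49) × 98.4 / (72 × 1.7) = 8954.4 / 122.40 ≈ 73.2 mL/min
|58.9 − 73.2| = 14.3 mL/min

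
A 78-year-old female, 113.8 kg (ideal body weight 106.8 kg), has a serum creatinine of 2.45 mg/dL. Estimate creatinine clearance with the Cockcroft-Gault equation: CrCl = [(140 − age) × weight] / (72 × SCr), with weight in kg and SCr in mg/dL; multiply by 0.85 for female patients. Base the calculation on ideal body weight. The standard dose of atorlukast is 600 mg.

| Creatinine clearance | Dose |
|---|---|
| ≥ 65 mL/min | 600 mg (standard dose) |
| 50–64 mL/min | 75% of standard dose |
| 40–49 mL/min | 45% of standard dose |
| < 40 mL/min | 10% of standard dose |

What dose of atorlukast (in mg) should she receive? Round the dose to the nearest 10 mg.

60 mg

CrCl = (140 − 78) × 106.8 / (72 × 2.45) × 0.85 = 6621.6 / 176.40 × 0.85 ≈ 31.9 mL/min
CrCl ≈ 32 mL/min → bracket < 40 mL/min.
10% of 600 mg = 60 mg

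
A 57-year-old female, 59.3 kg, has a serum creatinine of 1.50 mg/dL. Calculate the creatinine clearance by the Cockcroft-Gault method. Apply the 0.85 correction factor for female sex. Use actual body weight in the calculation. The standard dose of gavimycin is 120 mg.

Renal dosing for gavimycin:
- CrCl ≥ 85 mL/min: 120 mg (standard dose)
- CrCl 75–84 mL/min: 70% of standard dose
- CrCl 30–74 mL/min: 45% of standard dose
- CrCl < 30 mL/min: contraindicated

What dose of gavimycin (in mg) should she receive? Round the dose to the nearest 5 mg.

55 mg

CrCl = (140 − 57) × 59.3 / (72 × 1.5) × 0.85 = 4921.9 / 108.00 × 0.85 ≈ 38.7 mL/min
CrCl ≈ 39 mL/min → bracket 30–74 mL/min.
45% of 120 mg = 54 mg → 55 mg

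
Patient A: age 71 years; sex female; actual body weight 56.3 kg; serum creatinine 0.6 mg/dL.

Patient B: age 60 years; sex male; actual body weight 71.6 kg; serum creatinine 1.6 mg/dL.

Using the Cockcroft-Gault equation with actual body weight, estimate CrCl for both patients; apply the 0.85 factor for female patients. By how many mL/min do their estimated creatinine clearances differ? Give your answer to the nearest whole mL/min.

Patient A: CrCl = (140 − 71) × 56.3 / (72 × 0.6) × 0.85 = 3884.7 / 43.20 × 0.85 ≈ 76.4 mL/min
Patient B: CrCl = (140 − 60) × 71.6 / (72 × 1.6) = 5728.0 / 115.20 ≈ 49.7 mL/min
|76.4 − 49.7| = 26.7 mL/min

27 mL/min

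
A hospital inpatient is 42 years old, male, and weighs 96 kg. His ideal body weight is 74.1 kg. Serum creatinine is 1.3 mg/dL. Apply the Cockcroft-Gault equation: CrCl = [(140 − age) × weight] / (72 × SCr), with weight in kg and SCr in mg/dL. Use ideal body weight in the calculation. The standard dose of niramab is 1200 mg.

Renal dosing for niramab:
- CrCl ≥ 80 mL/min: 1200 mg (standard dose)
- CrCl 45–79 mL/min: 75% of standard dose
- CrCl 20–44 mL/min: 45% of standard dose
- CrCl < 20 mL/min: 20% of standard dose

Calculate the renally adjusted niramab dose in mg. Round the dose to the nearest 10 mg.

CrCl = (140 − 42) × 74.1 / (72 × 1.3) = 7261.8 / 93.60 ≈ 77.6 mL/min
CrCl ≈ 78 mL/min → bracket 45–79 mL/min.
75% of 1200 mg = 900 mg

900 mg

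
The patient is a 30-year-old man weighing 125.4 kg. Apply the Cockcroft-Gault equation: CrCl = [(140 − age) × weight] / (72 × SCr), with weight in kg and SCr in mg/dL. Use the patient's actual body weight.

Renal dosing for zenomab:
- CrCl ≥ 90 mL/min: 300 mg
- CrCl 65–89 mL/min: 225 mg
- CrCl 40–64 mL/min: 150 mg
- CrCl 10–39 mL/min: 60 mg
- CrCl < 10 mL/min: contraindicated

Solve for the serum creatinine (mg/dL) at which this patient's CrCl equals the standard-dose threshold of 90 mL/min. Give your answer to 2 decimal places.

Standard dose requires CrCl ≥ 90 mL/min.
Set (140 − 30) × 125.4 / (72 × SCr) = 90
SCr = (140 − 30) × 125.4 / (72 × 90) = 2.129 mg/dL

2.13 mg/dL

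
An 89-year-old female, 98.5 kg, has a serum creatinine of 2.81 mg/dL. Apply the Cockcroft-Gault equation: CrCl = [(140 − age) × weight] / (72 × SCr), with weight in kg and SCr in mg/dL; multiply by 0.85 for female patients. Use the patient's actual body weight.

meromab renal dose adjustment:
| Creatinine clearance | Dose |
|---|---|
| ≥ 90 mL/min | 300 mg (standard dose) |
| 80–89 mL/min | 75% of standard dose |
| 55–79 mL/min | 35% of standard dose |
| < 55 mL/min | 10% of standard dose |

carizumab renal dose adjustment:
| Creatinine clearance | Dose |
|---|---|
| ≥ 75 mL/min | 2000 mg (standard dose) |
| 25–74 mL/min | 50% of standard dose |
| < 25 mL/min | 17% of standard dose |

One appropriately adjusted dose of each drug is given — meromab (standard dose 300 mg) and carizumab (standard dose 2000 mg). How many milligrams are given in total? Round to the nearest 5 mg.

370 mg

CrCl = (140 − 89) × 98.5 / (72 × 2.81) × 0.85 = 5023.5 / 202.32 × 0.85 ≈ 21.1 mL/min
CrCl ≈ 21 mL/min.
meromab: < 55 mL/min → 10% of 300 mg = 30 mg.
carizumab: < 25 mL/min → 17% of 2000 mg = 340 mg.
Total = 30 + 340 = 370 mg.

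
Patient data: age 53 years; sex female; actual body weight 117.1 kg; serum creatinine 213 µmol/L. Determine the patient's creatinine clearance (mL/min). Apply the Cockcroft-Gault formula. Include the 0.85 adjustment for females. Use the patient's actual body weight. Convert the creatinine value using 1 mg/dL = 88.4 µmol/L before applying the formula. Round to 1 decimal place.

SCr = 213 / 88.4 = 2.41 mg/dL
CrCl = (140 − 53) × 117.1 / (72 × 2.41) × 0.85 = 10187.7 / 173.52 × 0.85 ≈ 49.9 mL/min

49.9 mL/min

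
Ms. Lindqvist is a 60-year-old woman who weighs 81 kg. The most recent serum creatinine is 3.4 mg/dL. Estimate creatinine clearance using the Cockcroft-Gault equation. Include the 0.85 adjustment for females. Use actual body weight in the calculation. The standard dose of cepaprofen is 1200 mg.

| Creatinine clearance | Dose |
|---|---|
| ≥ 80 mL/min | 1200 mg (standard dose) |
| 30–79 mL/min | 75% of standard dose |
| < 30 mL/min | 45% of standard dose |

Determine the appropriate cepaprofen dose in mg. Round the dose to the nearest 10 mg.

540 mg

CrCl = (140 − 60) × 81 / (72 × 3.4) × 0.85 = 6480.0 / 244.80 × 0.85 ≈ 22.5 mL/min
CrCl ≈ 22 mL/min → bracket < 30 mL/min.
45% of 1200 mg = 540 mg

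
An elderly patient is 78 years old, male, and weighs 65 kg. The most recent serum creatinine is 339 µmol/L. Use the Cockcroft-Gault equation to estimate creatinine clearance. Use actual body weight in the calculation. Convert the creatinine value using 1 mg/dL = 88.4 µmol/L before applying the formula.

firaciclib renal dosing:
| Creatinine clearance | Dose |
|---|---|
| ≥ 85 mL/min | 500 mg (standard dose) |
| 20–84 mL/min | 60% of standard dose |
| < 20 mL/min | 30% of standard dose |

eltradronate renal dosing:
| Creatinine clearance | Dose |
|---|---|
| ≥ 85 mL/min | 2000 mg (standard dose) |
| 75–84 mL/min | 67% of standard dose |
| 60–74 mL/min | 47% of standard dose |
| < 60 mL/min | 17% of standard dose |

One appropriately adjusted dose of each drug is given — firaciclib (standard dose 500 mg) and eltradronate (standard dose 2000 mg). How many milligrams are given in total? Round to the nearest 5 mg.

SCr = 339 / 88.4 = 3.835 mg/dL
CrCl = (140 − 78) × 65 / (72 × 3.835) = 4030.0 / 276.12 ≈ 14.6 mL/min
CrCl ≈ 15 mL/min.
firaciclib: < 20 mL/min → 30% of 500 mg = 150 mg.
eltradronate: < 60 mL/min → 17% of 2000 mg = 340 mg.
Total = 150 + 340 = 490 mg.

490 mg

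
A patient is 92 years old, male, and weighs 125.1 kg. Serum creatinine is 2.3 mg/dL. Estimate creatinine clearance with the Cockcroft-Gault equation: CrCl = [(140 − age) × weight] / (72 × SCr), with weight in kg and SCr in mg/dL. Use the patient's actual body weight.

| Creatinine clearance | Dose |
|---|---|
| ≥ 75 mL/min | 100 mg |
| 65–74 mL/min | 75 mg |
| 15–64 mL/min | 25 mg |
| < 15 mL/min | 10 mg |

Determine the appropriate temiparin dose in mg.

25 mg

CrCl = (140 − 92) × 125.1 / (72 × 2.3) = 6004.8 / 165.60 ≈ 36.3 mL/min
CrCl ≈ 36 mL/min → bracket 15–64 mL/min.
Dose for this bracket: 25 mg.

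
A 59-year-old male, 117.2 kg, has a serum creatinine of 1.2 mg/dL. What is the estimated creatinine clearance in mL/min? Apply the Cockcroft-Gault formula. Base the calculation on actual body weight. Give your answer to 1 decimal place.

CrCl = (140 − 59) × 117.2 / (72 × 1.2) = 9493.2 / 86.40 ≈ 109.9 mL/min

109.9 mL/min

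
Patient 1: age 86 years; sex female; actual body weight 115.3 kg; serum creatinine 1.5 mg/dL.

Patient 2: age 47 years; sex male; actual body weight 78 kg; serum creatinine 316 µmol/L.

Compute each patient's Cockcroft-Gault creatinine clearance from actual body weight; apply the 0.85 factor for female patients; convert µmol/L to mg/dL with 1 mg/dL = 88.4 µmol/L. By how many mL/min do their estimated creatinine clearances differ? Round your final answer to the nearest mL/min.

Patient 1: CrCl = (140 − 86) × 115.3 / (72 × 1.5) × 0.85 = 6226.2 / 108.00 × 0.85 ≈ 49.0 mL/min
Patient 2: SCr = 316 / 88.4 = 3.575 mg/dL
Patient 2: CrCl = (140 − 47) × 78 / (72 × 3.575) = 7254.0 / 257.40 ≈ 28.2 mL/min
|49.0 − 28.2| = 20.8 mL/min

21 mL/min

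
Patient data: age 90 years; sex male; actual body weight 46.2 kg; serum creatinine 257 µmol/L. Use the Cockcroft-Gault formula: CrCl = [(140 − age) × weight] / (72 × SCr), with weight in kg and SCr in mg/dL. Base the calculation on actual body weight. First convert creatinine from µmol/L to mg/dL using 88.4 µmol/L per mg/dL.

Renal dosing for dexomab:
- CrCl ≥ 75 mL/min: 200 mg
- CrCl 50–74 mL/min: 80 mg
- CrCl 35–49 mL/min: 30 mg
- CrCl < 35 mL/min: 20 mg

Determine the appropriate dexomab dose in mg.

20 mg

SCr = 257 / 88.4 = 2.907 mg/dL
CrCl = (140 − 90) × 46.2 / (72 × 2.907) = 2310.0 / 209.30 ≈ 11.0 mL/min
CrCl ≈ 11 mL/min → bracket < 35 mL/min.
Dose for this bracket: 20 mg.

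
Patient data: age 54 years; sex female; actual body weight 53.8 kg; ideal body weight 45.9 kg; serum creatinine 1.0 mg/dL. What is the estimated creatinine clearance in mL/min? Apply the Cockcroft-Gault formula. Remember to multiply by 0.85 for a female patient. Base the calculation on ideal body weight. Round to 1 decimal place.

CrCl = (140 − 54) × 45.9 / (72 × 1) × 0.85 = 3947.4 / 72.00 × 0.85 ≈ 46.6 mL/min

46.6 mL/min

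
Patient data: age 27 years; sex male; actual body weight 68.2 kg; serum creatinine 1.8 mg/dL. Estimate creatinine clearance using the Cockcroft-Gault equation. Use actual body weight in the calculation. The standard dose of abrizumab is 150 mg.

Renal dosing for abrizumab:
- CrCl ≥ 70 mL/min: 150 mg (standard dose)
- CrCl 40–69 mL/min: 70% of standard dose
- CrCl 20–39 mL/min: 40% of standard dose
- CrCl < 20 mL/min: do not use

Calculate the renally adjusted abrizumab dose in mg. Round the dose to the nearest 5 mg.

105 mg

CrCl = (140 − 27) × 68.2 / (72 × 1.8) = 7706.6 / 129.60 ≈ 59.5 mL/min
CrCl ≈ 59 mL/min → bracket 40–69 mL/min.
70% of 150 mg = 105 mg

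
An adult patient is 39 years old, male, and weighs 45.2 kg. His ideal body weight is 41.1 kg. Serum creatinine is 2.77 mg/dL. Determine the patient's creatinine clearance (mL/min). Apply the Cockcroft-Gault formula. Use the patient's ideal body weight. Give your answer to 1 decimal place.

20.8 mL/min

CrCl = (140 − 39) × 41.1 / (72 × 2.77) = 4151.1 / 199.44 ≈ 20.8 mL/min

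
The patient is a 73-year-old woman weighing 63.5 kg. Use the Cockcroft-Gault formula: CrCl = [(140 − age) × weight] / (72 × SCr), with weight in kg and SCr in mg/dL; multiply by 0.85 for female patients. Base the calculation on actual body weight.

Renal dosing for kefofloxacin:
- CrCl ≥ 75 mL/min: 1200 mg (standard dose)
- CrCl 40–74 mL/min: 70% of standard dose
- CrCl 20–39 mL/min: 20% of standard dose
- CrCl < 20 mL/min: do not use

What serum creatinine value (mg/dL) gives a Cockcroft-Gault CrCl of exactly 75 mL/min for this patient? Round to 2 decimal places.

0.67 mg/dL

Standard dose requires CrCl ≥ 75 mL/min.
Set (140 − 73) × 63.5 × 0.85 / (72 × SCr) = 75
SCr = (140 − 73) × 63.5 × 0.85 / (72 × 75) = 0.670 mg/dL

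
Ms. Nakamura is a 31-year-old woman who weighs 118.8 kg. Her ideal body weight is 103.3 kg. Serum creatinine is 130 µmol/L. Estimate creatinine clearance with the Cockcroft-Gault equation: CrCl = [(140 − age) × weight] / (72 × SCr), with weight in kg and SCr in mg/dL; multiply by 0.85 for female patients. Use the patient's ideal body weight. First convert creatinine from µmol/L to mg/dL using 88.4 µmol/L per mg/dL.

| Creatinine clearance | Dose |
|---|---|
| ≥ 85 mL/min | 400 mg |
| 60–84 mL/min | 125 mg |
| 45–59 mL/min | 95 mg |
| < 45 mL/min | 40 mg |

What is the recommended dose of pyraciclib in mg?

SCr = 130 / 88.4 = 1.471 mg/dL
CrCl = (140 − 31) × 103.3 / (72 × 1.471) × 0.85 = 11259.7 / 105.91 × 0.85 ≈ 90.4 mL/min
CrCl ≈ 90 mL/min → bracket ≥ 85 mL/min.
Dose for this bracket: 400 mg.

400 mg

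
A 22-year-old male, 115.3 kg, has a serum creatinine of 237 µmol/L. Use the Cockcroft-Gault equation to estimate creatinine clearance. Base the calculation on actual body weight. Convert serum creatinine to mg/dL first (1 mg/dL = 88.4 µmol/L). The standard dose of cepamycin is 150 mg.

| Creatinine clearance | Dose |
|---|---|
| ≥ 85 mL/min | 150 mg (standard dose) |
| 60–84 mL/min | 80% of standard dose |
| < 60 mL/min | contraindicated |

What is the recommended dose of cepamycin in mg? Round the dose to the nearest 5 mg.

SCr = 237 / 88.4 = 2.681 mg/dL
CrCl = (140 − 22) × 115.3 / (72 × 2.681) = 13605.4 / 193.03 ≈ 70.5 mL/min
CrCl ≈ 70 mL/min → bracket 60–84 mL/min.
80% of 150 mg = 120 mg

120 mg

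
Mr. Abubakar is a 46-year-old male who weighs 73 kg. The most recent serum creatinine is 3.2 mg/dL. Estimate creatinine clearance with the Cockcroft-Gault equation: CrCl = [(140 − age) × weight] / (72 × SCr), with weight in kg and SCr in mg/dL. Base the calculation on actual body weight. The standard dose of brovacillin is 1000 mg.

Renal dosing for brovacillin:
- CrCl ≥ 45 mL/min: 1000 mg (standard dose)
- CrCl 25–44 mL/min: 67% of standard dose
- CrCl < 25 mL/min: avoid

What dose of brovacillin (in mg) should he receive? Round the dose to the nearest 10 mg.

670 mg

CrCl = (140 − 46) × 73 / (72 × 3.2) = 6862.0 / 230.40 ≈ 29.8 mL/min
CrCl ≈ 30 mL/min → bracket 25–44 mL/min.
67% of 1000 mg = 670 mg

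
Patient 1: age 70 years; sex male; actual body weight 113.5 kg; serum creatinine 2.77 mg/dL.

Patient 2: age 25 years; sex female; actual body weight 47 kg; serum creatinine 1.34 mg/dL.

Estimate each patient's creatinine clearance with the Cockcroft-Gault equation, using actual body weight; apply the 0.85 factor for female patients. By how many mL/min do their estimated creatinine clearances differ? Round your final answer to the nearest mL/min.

Patient 1: CrCl = (140 − 70) × 113.5 / (72 × 2.77) = 7945.0 / 199.44 ≈ 39.8 mL/min
Patient 2: CrCl = (140 − 25) × 47 / (72 × 1.34) × 0.85 = 5405.0 / 96.48 × 0.85 ≈ 47.6 mL/min
|39.8 − 47.6| = 7.8 mL/min

8 mL/min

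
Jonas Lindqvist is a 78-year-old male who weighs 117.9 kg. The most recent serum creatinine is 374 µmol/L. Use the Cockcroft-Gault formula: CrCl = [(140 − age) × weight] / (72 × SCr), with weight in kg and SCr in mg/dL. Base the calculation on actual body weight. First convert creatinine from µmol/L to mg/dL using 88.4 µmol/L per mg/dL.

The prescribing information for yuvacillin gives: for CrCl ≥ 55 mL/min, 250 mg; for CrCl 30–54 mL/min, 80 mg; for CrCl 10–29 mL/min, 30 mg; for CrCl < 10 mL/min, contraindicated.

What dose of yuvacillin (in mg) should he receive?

SCr = 374 / 88.4 = 4.231 mg/dL
CrCl = (140 − 78) × 117.9 / (72 × 4.231) = 7309.8 / 304.63 ≈ 24.0 mL/min
CrCl ≈ 24 mL/min → bracket 10–29 mL/min.
Dose for this bracket: 30 mg.

30 mg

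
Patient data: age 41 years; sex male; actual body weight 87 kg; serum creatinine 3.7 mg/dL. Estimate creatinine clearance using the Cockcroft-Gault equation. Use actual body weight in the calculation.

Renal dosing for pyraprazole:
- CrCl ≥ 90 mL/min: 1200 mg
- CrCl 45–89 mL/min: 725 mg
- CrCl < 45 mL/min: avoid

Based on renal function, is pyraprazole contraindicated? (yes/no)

CrCl = (140 − 41) × 87 / (72 × 3.7) = 8613.0 / 266.40 ≈ 32.3 mL/min
CrCl ≈ 32 mL/min, which is < 45 mL/min.

yes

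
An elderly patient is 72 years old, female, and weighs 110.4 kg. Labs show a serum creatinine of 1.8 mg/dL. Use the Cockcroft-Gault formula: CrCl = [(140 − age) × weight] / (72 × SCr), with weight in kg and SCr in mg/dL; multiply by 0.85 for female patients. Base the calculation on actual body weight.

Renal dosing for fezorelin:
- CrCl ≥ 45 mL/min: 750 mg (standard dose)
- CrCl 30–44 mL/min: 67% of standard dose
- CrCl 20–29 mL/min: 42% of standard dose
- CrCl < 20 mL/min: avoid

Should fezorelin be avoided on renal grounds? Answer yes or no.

CrCl = (140 − 72) × 110.4 / (72 × 1.8) × 0.85 = 7507.2 / 129.60 × 0.85 ≈ 49.2 mL/min
CrCl ≈ 49 mL/min, which is ≥ 20 mL/min.

no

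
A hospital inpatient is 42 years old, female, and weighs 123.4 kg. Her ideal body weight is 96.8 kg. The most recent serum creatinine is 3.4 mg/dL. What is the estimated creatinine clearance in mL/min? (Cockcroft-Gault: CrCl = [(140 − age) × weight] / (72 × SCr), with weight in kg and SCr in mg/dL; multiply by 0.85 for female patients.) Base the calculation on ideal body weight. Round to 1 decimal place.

CrCl = (140 − 42) × 96.8 / (72 × 3.4) × 0.85 = 9486.4 / 244.80 × 0.85 ≈ 32.9 mL/min

32.9 mL/min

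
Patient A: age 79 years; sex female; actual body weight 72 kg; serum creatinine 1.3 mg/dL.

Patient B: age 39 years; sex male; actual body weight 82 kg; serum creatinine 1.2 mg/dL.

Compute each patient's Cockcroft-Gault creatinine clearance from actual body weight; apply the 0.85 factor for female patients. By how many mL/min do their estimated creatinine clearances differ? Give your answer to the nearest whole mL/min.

Patient A: CrCl = (140 − 79) × 72 / (72 × 1.3) × 0.85 = 4392.0 / 93.60 × 0.85 ≈ 39.9 mL/min
Patient B: CrCl = (140 − 39) × 82 / (72 × 1.2) = 8282.0 / 86.40 ≈ 95.9 mL/min
|39.9 − 95.9| = 56.0 mL/min

56 mL/min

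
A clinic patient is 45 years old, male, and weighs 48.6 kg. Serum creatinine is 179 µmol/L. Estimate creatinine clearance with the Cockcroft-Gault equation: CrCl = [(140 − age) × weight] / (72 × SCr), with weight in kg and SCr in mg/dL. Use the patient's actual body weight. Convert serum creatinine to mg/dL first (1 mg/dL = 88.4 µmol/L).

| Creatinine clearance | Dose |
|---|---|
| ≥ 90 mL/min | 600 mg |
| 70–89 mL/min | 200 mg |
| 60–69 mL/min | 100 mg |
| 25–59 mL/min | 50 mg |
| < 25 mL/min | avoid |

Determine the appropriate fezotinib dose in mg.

50 mg

SCr = 179 / 88.4 = 2.025 mg/dL
CrCl = (140 − 45) × 48.6 / (72 × 2.025) = 4617.0 / 145.80 ≈ 31.7 mL/min
CrCl ≈ 32 mL/min → bracket 25–59 mL/min.
Dose for this bracket: 50 mg.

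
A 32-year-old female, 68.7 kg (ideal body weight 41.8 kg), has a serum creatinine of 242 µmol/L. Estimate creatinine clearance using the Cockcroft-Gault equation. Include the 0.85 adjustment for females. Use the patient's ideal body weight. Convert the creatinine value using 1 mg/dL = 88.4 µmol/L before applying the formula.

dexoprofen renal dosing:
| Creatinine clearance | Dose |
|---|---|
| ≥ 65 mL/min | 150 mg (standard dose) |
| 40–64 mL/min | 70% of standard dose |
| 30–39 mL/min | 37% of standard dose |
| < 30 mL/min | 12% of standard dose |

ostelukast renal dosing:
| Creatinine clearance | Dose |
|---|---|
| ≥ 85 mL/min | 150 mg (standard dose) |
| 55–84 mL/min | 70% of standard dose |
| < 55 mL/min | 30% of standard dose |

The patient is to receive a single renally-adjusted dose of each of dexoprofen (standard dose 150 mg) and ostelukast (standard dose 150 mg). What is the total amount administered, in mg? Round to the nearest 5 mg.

SCr = 242 / 88.4 = 2.738 mg/dL
CrCl = (140 − 32) × 41.8 / (72 × 2.738) × 0.85 = 4514.4 / 197.14 × 0.85 ≈ 19.5 mL/min
CrCl ≈ 19 mL/min.
dexoprofen: < 30 mL/min → 12% of 150 mg = 18 mg.
ostelukast: < 55 mL/min → 30% of 150 mg = 45 mg.
Total = 18 + 45 = 63 mg.

65 mg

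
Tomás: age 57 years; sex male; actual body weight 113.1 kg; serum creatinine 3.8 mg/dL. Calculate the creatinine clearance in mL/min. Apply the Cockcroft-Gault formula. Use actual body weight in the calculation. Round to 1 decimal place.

34.3 mL/min

CrCl = (140 − 57) × 113.1 / (72 × 3.8) = 9387.3 / 273.60 ≈ 34.3 mL/min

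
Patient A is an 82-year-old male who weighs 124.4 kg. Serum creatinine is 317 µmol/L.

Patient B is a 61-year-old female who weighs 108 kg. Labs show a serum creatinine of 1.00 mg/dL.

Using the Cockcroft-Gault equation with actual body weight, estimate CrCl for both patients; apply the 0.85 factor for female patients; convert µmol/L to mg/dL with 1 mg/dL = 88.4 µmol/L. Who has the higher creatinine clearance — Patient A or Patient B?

Patient B

Patient A: SCr = 317 / 88.4 = 3.586 mg/dL
Patient A: CrCl = (140 − 82) × 124.4 / (72 × 3.586) = 7215.2 / 258.19 ≈ 27.9 mL/min
Patient B: CrCl = (140 − 61) × 108 / (72 × 1) × 0.85 = 8532.0 / 72.00 × 0.85 ≈ 100.7 mL/min
27.9 vs 100.7 mL/min → Patient B is higher.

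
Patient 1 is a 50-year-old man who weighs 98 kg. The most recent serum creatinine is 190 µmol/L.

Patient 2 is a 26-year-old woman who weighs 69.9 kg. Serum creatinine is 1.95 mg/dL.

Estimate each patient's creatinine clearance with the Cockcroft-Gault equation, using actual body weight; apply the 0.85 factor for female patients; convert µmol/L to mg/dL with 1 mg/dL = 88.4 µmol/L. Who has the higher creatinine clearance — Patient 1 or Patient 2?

Patient 1: SCr = 190 / 88.4 = 2.149 mg/dL
Patient 1: CrCl = (140 − 50) × 98 / (72 × 2.149) = 8820.0 / 154.73 ≈ 57.0 mL/min
Patient 2: CrCl = (140 − 26) × 69.9 / (72 × 1.95) × 0.85 = 7968.6 / 140.40 × 0.85 ≈ 48.2 mL/min
57.0 vs 48.2 mL/min → Patient 1 is higher.

Patient 1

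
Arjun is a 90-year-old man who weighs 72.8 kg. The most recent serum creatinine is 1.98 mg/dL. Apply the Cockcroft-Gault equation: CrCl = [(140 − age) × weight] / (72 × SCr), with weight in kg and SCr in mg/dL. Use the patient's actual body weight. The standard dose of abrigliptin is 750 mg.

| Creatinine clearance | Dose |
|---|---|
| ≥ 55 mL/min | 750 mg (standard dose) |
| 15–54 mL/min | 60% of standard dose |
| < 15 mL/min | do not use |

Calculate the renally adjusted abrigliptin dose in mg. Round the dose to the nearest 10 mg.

CrCl = (140 − 90) × 72.8 / (72 × 1.98) = 3640.0 / 142.56 ≈ 25.5 mL/min
CrCl ≈ 26 mL/min → bracket 15–54 mL/min.
60% of 750 mg = 450 mg

450 mg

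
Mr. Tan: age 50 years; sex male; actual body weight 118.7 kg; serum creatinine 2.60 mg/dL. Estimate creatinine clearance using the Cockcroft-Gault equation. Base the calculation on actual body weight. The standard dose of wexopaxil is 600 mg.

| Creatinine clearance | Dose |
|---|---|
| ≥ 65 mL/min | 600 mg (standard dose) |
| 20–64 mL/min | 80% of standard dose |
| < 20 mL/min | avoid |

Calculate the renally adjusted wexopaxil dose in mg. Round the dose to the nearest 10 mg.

CrCl = (140 − 50) × 118.7 / (72 × 2.6) = 10683.0 / 187.20 ≈ 57.1 mL/min
CrCl ≈ 57 mL/min → bracket 20–64 mL/min.
80% of 600 mg = 480 mg

480 mg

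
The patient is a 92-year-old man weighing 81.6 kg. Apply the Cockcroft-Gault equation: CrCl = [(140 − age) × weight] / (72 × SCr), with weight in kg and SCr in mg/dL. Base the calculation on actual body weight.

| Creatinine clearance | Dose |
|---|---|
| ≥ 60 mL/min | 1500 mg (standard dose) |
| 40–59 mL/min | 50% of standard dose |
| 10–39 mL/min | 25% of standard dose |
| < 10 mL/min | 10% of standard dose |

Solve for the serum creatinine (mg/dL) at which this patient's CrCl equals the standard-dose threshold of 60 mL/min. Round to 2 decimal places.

Standard dose requires CrCl ≥ 60 mL/min.
Set (140 − 92) × 81.6 / (72 × SCr) = 60
SCr = (140 − 92) × 81.6 / (72 × 60) = 0.907 mg/dL

0.91 mg/dL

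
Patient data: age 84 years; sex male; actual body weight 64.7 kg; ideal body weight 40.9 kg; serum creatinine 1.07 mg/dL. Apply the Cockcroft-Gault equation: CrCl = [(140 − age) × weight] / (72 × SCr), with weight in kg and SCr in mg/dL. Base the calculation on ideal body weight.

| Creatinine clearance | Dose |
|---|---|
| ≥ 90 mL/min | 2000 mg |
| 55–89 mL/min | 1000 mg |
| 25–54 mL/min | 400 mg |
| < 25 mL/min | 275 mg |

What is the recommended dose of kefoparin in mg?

400 mg

CrCl = (140 − 84) × 40.9 / (72 × 1.07) = 2290.4 / 77.04 ≈ 29.7 mL/min
CrCl ≈ 30 mL/min → bracket 25–54 mL/min.
Dose for this bracket: 400 mg.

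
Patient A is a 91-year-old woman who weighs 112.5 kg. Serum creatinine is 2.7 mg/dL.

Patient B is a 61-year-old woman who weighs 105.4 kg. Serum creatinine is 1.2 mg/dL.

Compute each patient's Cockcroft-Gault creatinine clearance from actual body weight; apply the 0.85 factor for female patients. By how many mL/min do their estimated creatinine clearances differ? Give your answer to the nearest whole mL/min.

Patient A: CrCl = (140 − 91) × 112.5 / (72 × 2.7) × 0.85 = 5512.5 / 194.40 × 0.85 ≈ 24.1 mL/min
Patient B: CrCl = (140 − 61) × 105.4 / (72 × 1.2) × 0.85 = 8326.6 / 86.40 × 0.85 ≈ 81.9 mL/min
|24.1 − 81.9| = 57.8 mL/min

58 mL/min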